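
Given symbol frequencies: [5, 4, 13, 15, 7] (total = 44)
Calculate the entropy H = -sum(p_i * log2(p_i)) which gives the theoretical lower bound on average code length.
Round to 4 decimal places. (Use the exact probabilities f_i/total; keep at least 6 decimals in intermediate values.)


Per-symbol terms -p_i * log2(p_i) with p_i = f_i/44:
  p = 5/44 = 0.113636: log2(p) = -3.137504, -p*log2(p) = 0.356534
  p = 4/44 = 0.090909: log2(p) = -3.459432, -p*log2(p) = 0.314494
  p = 13/44 = 0.295455: log2(p) = -1.758992, -p*log2(p) = 0.519702
  p = 15/44 = 0.340909: log2(p) = -1.552541, -p*log2(p) = 0.529275
  p = 7/44 = 0.159091: log2(p) = -2.652077, -p*log2(p) = 0.421921
H = 0.356534 + 0.314494 + 0.519702 + 0.529275 + 0.421921 = 2.141926

H = 2.1419 bits/symbol


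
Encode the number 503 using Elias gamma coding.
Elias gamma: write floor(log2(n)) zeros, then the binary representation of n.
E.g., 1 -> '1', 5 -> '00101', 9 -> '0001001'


num_bits = floor(log2(503)) + 1 = 9
leading_zeros = num_bits - 1 = 8
binary(503) = 111110111

Elias gamma(503) = '00000000' + '111110111' = 00000000111110111 (17 bits)


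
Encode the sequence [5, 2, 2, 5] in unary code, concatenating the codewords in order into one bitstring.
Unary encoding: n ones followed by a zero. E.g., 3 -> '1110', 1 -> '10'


Encode each number as n ones followed by a terminating 0:
  5 -> 111110 (6 bits)
  2 -> 110 (3 bits)
  2 -> 110 (3 bits)
  5 -> 111110 (6 bits)
Total length = 6 + 3 + 3 + 6 = 18 bits.

Unary([5, 2, 2, 5]) = 111110110110111110 (18 bits)


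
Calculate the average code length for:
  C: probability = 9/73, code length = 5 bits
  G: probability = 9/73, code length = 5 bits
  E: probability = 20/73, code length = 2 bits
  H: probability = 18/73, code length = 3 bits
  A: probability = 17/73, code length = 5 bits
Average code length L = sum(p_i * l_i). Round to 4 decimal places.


Weighted contributions p_i * l_i:
  C: (9/73) * 5 = 45/73
  G: (9/73) * 5 = 45/73
  E: (20/73) * 2 = 40/73
  H: (18/73) * 3 = 54/73
  A: (17/73) * 5 = 85/73
Sum = (45 + 45 + 40 + 54 + 85)/73 = 269/73

L = 269/73 = 3.6849 bits/symbol


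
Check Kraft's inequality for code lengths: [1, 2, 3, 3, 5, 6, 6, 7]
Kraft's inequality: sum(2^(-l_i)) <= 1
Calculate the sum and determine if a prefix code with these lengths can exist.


Sum = 2^(-1) + 2^(-2) + 2^(-3) + 2^(-3) + 2^(-5) + 2^(-6) + 2^(-6) + 2^(-7)
    = 0.5 + 0.25 + 0.125 + 0.125 + 0.03125 + 0.015625 + 0.015625 + 0.0078125
    = 137/128 = 1.0703125
Since 1.0703125 > 1, Kraft's inequality is NOT satisfied.
A prefix code with these lengths CANNOT exist.

Kraft sum = 1.0703125. Not satisfied.


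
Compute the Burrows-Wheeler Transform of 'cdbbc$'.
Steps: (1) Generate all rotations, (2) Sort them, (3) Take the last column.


Rotations (sorted):
  0: $cdbbc -> last char: c
  1: bbc$cd -> last char: d
  2: bc$cdb -> last char: b
  3: c$cdbb -> last char: b
  4: cdbbc$ -> last char: $
  5: dbbc$c -> last char: c


BWT = cdbb$c


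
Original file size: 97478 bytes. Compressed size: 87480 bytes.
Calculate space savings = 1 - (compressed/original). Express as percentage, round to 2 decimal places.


ratio = compressed/original = 87480/97478 = 0.897433
savings = 1 - ratio = 1 - 0.897433 = 0.102567
as a percentage: 0.102567 * 100 = 10.26%

Space savings = 1 - 87480/97478 = 10.26%


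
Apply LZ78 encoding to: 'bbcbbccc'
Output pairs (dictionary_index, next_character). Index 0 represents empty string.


LZ78 encoding steps:
Dictionary: {0: ''}
Step 1: w='' (idx 0), next='b' -> output (0, 'b'), add 'b' as idx 1
Step 2: w='b' (idx 1), next='c' -> output (1, 'c'), add 'bc' as idx 2
Step 3: w='b' (idx 1), next='b' -> output (1, 'b'), add 'bb' as idx 3
Step 4: w='' (idx 0), next='c' -> output (0, 'c'), add 'c' as idx 4
Step 5: w='c' (idx 4), next='c' -> output (4, 'c'), add 'cc' as idx 5


Encoded: [(0, 'b'), (1, 'c'), (1, 'b'), (0, 'c'), (4, 'c')]


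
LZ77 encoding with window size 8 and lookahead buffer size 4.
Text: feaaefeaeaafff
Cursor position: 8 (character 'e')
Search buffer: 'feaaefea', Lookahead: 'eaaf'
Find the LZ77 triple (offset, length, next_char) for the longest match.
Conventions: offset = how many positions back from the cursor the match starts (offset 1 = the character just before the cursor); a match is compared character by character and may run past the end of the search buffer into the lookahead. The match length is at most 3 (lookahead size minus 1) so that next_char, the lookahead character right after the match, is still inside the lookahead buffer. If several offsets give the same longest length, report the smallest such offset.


Try each offset into the search buffer:
  offset=1 (pos 7, char 'a'): match length 0
  offset=2 (pos 6, char 'e'): match length 2
  offset=3 (pos 5, char 'f'): match length 0
  offset=4 (pos 4, char 'e'): match length 1
  offset=5 (pos 3, char 'a'): match length 0
  offset=6 (pos 2, char 'a'): match length 0
  offset=7 (pos 1, char 'e'): match length 3
  offset=8 (pos 0, char 'f'): match length 0
Longest match has length 3 at offset 7.
next_char = character at position 8 + 3 = 11 -> 'f'

Best match: offset=7, length=3 (matching 'eaa' starting at position 1)
LZ77 triple: (7, 3, 'f')


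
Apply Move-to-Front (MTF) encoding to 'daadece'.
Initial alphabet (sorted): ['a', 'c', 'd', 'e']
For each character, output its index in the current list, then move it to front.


MTF encoding:
'd': index 2 in ['a', 'c', 'd', 'e'] -> ['d', 'a', 'c', 'e']
'a': index 1 in ['d', 'a', 'c', 'e'] -> ['a', 'd', 'c', 'e']
'a': index 0 in ['a', 'd', 'c', 'e'] -> ['a', 'd', 'c', 'e']
'd': index 1 in ['a', 'd', 'c', 'e'] -> ['d', 'a', 'c', 'e']
'e': index 3 in ['d', 'a', 'c', 'e'] -> ['e', 'd', 'a', 'c']
'c': index 3 in ['e', 'd', 'a', 'c'] -> ['c', 'e', 'd', 'a']
'e': index 1 in ['c', 'e', 'd', 'a'] -> ['e', 'c', 'd', 'a']


Output: [2, 1, 0, 1, 3, 3, 1]


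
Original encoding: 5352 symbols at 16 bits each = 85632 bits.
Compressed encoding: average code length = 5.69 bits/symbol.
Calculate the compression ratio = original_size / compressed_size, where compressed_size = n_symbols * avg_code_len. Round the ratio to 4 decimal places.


original_size = n_symbols * orig_bits = 5352 * 16 = 85632 bits
compressed_size = n_symbols * avg_code_len = 5352 * 5.69 = 30452.88 bits
ratio = original_size / compressed_size = 85632 / 30452.88 = 2.812

Compression ratio = 2.812


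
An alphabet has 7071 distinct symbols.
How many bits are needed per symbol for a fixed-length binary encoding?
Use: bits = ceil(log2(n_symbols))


log2(7071) = 12.7877
Bracket: 2^12 = 4096 < 7071 <= 2^13 = 8192
So ceil(log2(7071)) = 13

bits = ceil(log2(7071)) = ceil(12.7877) = 13 bits


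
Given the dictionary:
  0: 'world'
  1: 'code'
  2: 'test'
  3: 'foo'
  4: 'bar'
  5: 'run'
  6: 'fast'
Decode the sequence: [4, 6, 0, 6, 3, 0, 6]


Look up each index in the dictionary:
  4 -> 'bar'
  6 -> 'fast'
  0 -> 'world'
  6 -> 'fast'
  3 -> 'foo'
  0 -> 'world'
  6 -> 'fast'

Decoded: "bar fast world fast foo world fast"


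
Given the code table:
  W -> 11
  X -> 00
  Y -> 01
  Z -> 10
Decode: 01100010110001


Decoding:
01 -> Y
10 -> Z
00 -> X
10 -> Z
11 -> W
00 -> X
01 -> Y


Result: YZXZWXY


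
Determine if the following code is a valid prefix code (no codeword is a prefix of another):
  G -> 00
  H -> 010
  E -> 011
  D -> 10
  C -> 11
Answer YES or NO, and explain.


Checking each pair (does one codeword prefix another?):
  G='00' vs H='010': no prefix
  G='00' vs E='011': no prefix
  G='00' vs D='10': no prefix
  G='00' vs C='11': no prefix
  H='010' vs G='00': no prefix
  H='010' vs E='011': no prefix
  H='010' vs D='10': no prefix
  H='010' vs C='11': no prefix
  E='011' vs G='00': no prefix
  E='011' vs H='010': no prefix
  E='011' vs D='10': no prefix
  E='011' vs C='11': no prefix
  D='10' vs G='00': no prefix
  D='10' vs H='010': no prefix
  D='10' vs E='011': no prefix
  D='10' vs C='11': no prefix
  C='11' vs G='00': no prefix
  C='11' vs H='010': no prefix
  C='11' vs E='011': no prefix
  C='11' vs D='10': no prefix
No violation found over all pairs.

YES -- this is a valid prefix code. No codeword is a prefix of any other codeword.


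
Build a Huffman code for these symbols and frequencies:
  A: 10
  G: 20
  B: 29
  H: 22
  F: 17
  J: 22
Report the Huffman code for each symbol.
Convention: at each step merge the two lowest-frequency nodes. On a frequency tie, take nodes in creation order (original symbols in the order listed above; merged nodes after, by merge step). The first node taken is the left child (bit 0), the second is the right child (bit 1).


Huffman tree construction:
Step 1: Merge A(10) + F(17) = 27
Step 2: Merge G(20) + H(22) = 42
Step 3: Merge J(22) + (A+F)(27) = 49
Step 4: Merge B(29) + (G+H)(42) = 71
Step 5: Merge (J+(A+F))(49) + (B+(G+H))(71) = 120
Read each symbol's code off the tree from the root (left child = 0, right child = 1).

Codes:
  A: 010 (length 3)
  G: 110 (length 3)
  B: 10 (length 2)
  H: 111 (length 3)
  F: 011 (length 3)
  J: 00 (length 2)
Average code length: 309/120 = 2.5750 bits/symbol


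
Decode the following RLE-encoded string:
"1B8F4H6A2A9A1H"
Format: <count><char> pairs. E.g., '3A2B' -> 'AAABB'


Expanding each <count><char> pair:
  1B -> 'B'
  8F -> 'FFFFFFFF'
  4H -> 'HHHH'
  6A -> 'AAAAAA'
  2A -> 'AA'
  9A -> 'AAAAAAAAA'
  1H -> 'H'

Decoded = BFFFFFFFFHHHHAAAAAAAAAAAAAAAAAH


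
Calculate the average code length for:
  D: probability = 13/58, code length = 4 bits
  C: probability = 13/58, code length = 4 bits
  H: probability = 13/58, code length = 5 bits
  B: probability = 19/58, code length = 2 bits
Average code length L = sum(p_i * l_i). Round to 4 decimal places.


Weighted contributions p_i * l_i:
  D: (13/58) * 4 = 52/58
  C: (13/58) * 4 = 52/58
  H: (13/58) * 5 = 65/58
  B: (19/58) * 2 = 38/58
Sum = (52 + 52 + 65 + 38)/58 = 207/58

L = 207/58 = 3.5690 bits/symbol


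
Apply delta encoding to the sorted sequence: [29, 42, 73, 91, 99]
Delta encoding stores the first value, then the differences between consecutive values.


First value: 29
Deltas:
  42 - 29 = 13
  73 - 42 = 31
  91 - 73 = 18
  99 - 91 = 8


Delta encoded: [29, 13, 31, 18, 8]


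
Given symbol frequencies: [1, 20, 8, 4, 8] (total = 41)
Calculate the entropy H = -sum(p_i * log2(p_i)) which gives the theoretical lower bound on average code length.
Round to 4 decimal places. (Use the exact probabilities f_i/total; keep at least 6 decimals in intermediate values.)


Per-symbol terms -p_i * log2(p_i) with p_i = f_i/41:
  p = 1/41 = 0.024390: log2(p) = -5.357552, -p*log2(p) = 0.130672
  p = 20/41 = 0.487805: log2(p) = -1.035624, -p*log2(p) = 0.505182
  p = 8/41 = 0.195122: log2(p) = -2.357552, -p*log2(p) = 0.460010
  p = 4/41 = 0.097561: log2(p) = -3.357552, -p*log2(p) = 0.327566
  p = 8/41 = 0.195122: log2(p) = -2.357552, -p*log2(p) = 0.460010
H = 0.130672 + 0.505182 + 0.460010 + 0.327566 + 0.460010 = 1.883440

H = 1.8834 bits/symbol


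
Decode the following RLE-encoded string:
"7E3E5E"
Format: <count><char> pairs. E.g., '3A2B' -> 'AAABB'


Expanding each <count><char> pair:
  7E -> 'EEEEEEE'
  3E -> 'EEE'
  5E -> 'EEEEE'

Decoded = EEEEEEEEEEEEEEE


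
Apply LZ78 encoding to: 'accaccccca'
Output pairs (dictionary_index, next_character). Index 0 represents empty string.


LZ78 encoding steps:
Dictionary: {0: ''}
Step 1: w='' (idx 0), next='a' -> output (0, 'a'), add 'a' as idx 1
Step 2: w='' (idx 0), next='c' -> output (0, 'c'), add 'c' as idx 2
Step 3: w='c' (idx 2), next='a' -> output (2, 'a'), add 'ca' as idx 3
Step 4: w='c' (idx 2), next='c' -> output (2, 'c'), add 'cc' as idx 4
Step 5: w='cc' (idx 4), next='c' -> output (4, 'c'), add 'ccc' as idx 5
Step 6: w='a' (idx 1), end of input -> output (1, '')


Encoded: [(0, 'a'), (0, 'c'), (2, 'a'), (2, 'c'), (4, 'c'), (1, '')]


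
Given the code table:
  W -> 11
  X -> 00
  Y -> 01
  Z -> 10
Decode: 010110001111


Decoding:
01 -> Y
01 -> Y
10 -> Z
00 -> X
11 -> W
11 -> W


Result: YYZXWW


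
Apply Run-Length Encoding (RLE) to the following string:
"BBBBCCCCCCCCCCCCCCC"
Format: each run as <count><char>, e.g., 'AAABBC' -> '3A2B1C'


Scanning runs left to right:
  i=0: run of 'B' x 4 -> '4B'
  i=4: run of 'C' x 15 -> '15C'

RLE = 4B15C


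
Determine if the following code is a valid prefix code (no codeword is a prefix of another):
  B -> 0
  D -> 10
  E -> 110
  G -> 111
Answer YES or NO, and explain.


Checking each pair (does one codeword prefix another?):
  B='0' vs D='10': no prefix
  B='0' vs E='110': no prefix
  B='0' vs G='111': no prefix
  D='10' vs B='0': no prefix
  D='10' vs E='110': no prefix
  D='10' vs G='111': no prefix
  E='110' vs B='0': no prefix
  E='110' vs D='10': no prefix
  E='110' vs G='111': no prefix
  G='111' vs B='0': no prefix
  G='111' vs D='10': no prefix
  G='111' vs E='110': no prefix
No violation found over all pairs.

YES -- this is a valid prefix code. No codeword is a prefix of any other codeword.


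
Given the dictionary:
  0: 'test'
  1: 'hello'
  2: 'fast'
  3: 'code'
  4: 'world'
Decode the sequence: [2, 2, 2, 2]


Look up each index in the dictionary:
  2 -> 'fast'
  2 -> 'fast'
  2 -> 'fast'
  2 -> 'fast'

Decoded: "fast fast fast fast"


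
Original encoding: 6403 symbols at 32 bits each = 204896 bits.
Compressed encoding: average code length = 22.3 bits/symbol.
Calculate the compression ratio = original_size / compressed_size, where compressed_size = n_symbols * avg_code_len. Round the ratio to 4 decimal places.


original_size = n_symbols * orig_bits = 6403 * 32 = 204896 bits
compressed_size = n_symbols * avg_code_len = 6403 * 22.3 = 142786.9 bits
ratio = original_size / compressed_size = 204896 / 142786.9 = 1.435

Compression ratio = 1.435


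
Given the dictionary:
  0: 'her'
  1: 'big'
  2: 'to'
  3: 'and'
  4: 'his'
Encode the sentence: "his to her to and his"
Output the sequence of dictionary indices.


Look up each word in the dictionary:
  'his' -> 4
  'to' -> 2
  'her' -> 0
  'to' -> 2
  'and' -> 3
  'his' -> 4

Encoded: [4, 2, 0, 2, 3, 4]


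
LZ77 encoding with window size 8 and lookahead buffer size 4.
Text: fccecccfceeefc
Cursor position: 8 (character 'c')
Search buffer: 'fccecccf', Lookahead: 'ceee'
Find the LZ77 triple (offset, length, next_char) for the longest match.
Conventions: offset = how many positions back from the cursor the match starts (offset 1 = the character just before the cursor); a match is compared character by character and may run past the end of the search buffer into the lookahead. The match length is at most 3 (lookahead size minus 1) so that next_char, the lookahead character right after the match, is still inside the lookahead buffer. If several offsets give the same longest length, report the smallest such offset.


Try each offset into the search buffer:
  offset=1 (pos 7, char 'f'): match length 0
  offset=2 (pos 6, char 'c'): match length 1
  offset=3 (pos 5, char 'c'): match length 1
  offset=4 (pos 4, char 'c'): match length 1
  offset=5 (pos 3, char 'e'): match length 0
  offset=6 (pos 2, char 'c'): match length 2
  offset=7 (pos 1, char 'c'): match length 1
  offset=8 (pos 0, char 'f'): match length 0
Longest match has length 2 at offset 6.
next_char = character at position 8 + 2 = 10 -> 'e'

Best match: offset=6, length=2 (matching 'ce' starting at position 2)
LZ77 triple: (6, 2, 'e')


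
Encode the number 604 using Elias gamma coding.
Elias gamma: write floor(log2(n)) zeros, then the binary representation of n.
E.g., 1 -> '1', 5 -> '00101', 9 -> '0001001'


num_bits = floor(log2(604)) + 1 = 10
leading_zeros = num_bits - 1 = 9
binary(604) = 1001011100

Elias gamma(604) = '000000000' + '1001011100' = 0000000001001011100 (19 bits)


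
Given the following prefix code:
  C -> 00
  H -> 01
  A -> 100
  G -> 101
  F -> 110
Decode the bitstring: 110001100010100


Decoding step by step:
Bits 110 -> F
Bits 00 -> C
Bits 110 -> F
Bits 00 -> C
Bits 101 -> G
Bits 00 -> C


Decoded message: FCFCGC


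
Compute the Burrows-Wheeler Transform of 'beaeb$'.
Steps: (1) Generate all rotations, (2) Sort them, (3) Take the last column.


Rotations (sorted):
  0: $beaeb -> last char: b
  1: aeb$be -> last char: e
  2: b$beae -> last char: e
  3: beaeb$ -> last char: $
  4: eaeb$b -> last char: b
  5: eb$bea -> last char: a


BWT = bee$ba


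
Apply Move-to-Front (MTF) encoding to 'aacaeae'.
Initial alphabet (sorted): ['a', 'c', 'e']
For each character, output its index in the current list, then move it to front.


MTF encoding:
'a': index 0 in ['a', 'c', 'e'] -> ['a', 'c', 'e']
'a': index 0 in ['a', 'c', 'e'] -> ['a', 'c', 'e']
'c': index 1 in ['a', 'c', 'e'] -> ['c', 'a', 'e']
'a': index 1 in ['c', 'a', 'e'] -> ['a', 'c', 'e']
'e': index 2 in ['a', 'c', 'e'] -> ['e', 'a', 'c']
'a': index 1 in ['e', 'a', 'c'] -> ['a', 'e', 'c']
'e': index 1 in ['a', 'e', 'c'] -> ['e', 'a', 'c']


Output: [0, 0, 1, 1, 2, 1, 1]


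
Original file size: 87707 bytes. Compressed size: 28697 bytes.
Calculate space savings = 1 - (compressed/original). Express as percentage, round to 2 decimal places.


ratio = compressed/original = 28697/87707 = 0.327192
savings = 1 - ratio = 1 - 0.327192 = 0.672808
as a percentage: 0.672808 * 100 = 67.28%

Space savings = 1 - 28697/87707 = 67.28%


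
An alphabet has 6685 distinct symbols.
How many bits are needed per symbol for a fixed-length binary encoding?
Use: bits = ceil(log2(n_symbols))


log2(6685) = 12.7067
Bracket: 2^12 = 4096 < 6685 <= 2^13 = 8192
So ceil(log2(6685)) = 13

bits = ceil(log2(6685)) = ceil(12.7067) = 13 bits


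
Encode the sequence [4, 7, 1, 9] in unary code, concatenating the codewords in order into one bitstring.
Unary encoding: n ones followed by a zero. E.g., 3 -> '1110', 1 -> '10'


Encode each number as n ones followed by a terminating 0:
  4 -> 11110 (5 bits)
  7 -> 11111110 (8 bits)
  1 -> 10 (2 bits)
  9 -> 1111111110 (10 bits)
Total length = 5 + 8 + 2 + 10 = 25 bits.

Unary([4, 7, 1, 9]) = 1111011111110101111111110 (25 bits)


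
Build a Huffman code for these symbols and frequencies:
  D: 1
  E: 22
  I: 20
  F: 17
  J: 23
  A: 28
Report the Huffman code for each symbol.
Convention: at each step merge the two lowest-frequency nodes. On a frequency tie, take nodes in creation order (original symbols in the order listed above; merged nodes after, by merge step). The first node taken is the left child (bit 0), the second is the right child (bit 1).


Huffman tree construction:
Step 1: Merge D(1) + F(17) = 18
Step 2: Merge (D+F)(18) + I(20) = 38
Step 3: Merge E(22) + J(23) = 45
Step 4: Merge A(28) + ((D+F)+I)(38) = 66
Step 5: Merge (E+J)(45) + (A+((D+F)+I))(66) = 111
Read each symbol's code off the tree from the root (left child = 0, right child = 1).

Codes:
  D: 1100 (length 4)
  E: 00 (length 2)
  I: 111 (length 3)
  F: 1101 (length 4)
  J: 01 (length 2)
  A: 10 (length 2)
Average code length: 278/111 = 2.5045 bits/symbol


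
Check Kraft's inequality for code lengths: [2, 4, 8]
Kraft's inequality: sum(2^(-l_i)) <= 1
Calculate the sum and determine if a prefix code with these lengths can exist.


Sum = 2^(-2) + 2^(-4) + 2^(-8)
    = 0.25 + 0.0625 + 0.00390625
    = 81/256 = 0.31640625
Since 0.31640625 <= 1, Kraft's inequality IS satisfied.
A prefix code with these lengths CAN exist.

Kraft sum = 0.31640625. Satisfied.


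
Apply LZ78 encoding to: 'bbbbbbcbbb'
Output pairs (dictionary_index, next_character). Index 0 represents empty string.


LZ78 encoding steps:
Dictionary: {0: ''}
Step 1: w='' (idx 0), next='b' -> output (0, 'b'), add 'b' as idx 1
Step 2: w='b' (idx 1), next='b' -> output (1, 'b'), add 'bb' as idx 2
Step 3: w='bb' (idx 2), next='b' -> output (2, 'b'), add 'bbb' as idx 3
Step 4: w='' (idx 0), next='c' -> output (0, 'c'), add 'c' as idx 4
Step 5: w='bbb' (idx 3), end of input -> output (3, '')


Encoded: [(0, 'b'), (1, 'b'), (2, 'b'), (0, 'c'), (3, '')]


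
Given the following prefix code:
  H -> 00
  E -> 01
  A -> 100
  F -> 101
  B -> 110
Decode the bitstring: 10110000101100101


Decoding step by step:
Bits 101 -> F
Bits 100 -> A
Bits 00 -> H
Bits 101 -> F
Bits 100 -> A
Bits 101 -> F


Decoded message: FAHFAF


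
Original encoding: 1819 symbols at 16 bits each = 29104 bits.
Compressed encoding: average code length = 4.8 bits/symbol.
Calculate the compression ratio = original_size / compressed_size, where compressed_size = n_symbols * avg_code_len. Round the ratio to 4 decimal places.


original_size = n_symbols * orig_bits = 1819 * 16 = 29104 bits
compressed_size = n_symbols * avg_code_len = 1819 * 4.8 = 8731.2 bits
ratio = original_size / compressed_size = 29104 / 8731.2 = 3.3333

Compression ratio = 3.3333


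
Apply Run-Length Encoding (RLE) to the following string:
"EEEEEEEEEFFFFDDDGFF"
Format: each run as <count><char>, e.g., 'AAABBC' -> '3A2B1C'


Scanning runs left to right:
  i=0: run of 'E' x 9 -> '9E'
  i=9: run of 'F' x 4 -> '4F'
  i=13: run of 'D' x 3 -> '3D'
  i=16: run of 'G' x 1 -> '1G'
  i=17: run of 'F' x 2 -> '2F'

RLE = 9E4F3D1G2F


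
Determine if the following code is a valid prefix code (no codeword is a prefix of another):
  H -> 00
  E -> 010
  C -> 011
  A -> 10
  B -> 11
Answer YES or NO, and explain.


Checking each pair (does one codeword prefix another?):
  H='00' vs E='010': no prefix
  H='00' vs C='011': no prefix
  H='00' vs A='10': no prefix
  H='00' vs B='11': no prefix
  E='010' vs H='00': no prefix
  E='010' vs C='011': no prefix
  E='010' vs A='10': no prefix
  E='010' vs B='11': no prefix
  C='011' vs H='00': no prefix
  C='011' vs E='010': no prefix
  C='011' vs A='10': no prefix
  C='011' vs B='11': no prefix
  A='10' vs H='00': no prefix
  A='10' vs E='010': no prefix
  A='10' vs C='011': no prefix
  A='10' vs B='11': no prefix
  B='11' vs H='00': no prefix
  B='11' vs E='010': no prefix
  B='11' vs C='011': no prefix
  B='11' vs A='10': no prefix
No violation found over all pairs.

YES -- this is a valid prefix code. No codeword is a prefix of any other codeword.


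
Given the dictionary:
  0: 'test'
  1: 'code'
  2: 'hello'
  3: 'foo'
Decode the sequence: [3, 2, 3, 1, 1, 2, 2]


Look up each index in the dictionary:
  3 -> 'foo'
  2 -> 'hello'
  3 -> 'foo'
  1 -> 'code'
  1 -> 'code'
  2 -> 'hello'
  2 -> 'hello'

Decoded: "foo hello foo code code hello hello"


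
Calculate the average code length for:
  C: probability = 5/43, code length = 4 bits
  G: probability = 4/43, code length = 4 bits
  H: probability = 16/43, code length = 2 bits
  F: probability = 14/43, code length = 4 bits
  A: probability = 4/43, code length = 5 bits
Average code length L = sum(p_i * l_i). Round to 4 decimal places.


Weighted contributions p_i * l_i:
  C: (5/43) * 4 = 20/43
  G: (4/43) * 4 = 16/43
  H: (16/43) * 2 = 32/43
  F: (14/43) * 4 = 56/43
  A: (4/43) * 5 = 20/43
Sum = (20 + 16 + 32 + 56 + 20)/43 = 144/43

L = 144/43 = 3.3488 bits/symbol


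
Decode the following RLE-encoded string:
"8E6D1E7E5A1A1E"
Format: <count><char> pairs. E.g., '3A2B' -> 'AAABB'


Expanding each <count><char> pair:
  8E -> 'EEEEEEEE'
  6D -> 'DDDDDD'
  1E -> 'E'
  7E -> 'EEEEEEE'
  5A -> 'AAAAA'
  1A -> 'A'
  1E -> 'E'

Decoded = EEEEEEEEDDDDDDEEEEEEEEAAAAAAE


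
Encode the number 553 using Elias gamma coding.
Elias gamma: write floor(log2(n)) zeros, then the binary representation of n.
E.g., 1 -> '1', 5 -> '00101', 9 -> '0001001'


num_bits = floor(log2(553)) + 1 = 10
leading_zeros = num_bits - 1 = 9
binary(553) = 1000101001

Elias gamma(553) = '000000000' + '1000101001' = 0000000001000101001 (19 bits)


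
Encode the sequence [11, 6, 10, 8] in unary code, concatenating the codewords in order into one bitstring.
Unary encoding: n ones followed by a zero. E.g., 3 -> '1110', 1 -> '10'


Encode each number as n ones followed by a terminating 0:
  11 -> 111111111110 (12 bits)
  6 -> 1111110 (7 bits)
  10 -> 11111111110 (11 bits)
  8 -> 111111110 (9 bits)
Total length = 12 + 7 + 11 + 9 = 39 bits.

Unary([11, 6, 10, 8]) = 111111111110111111011111111110111111110 (39 bits)


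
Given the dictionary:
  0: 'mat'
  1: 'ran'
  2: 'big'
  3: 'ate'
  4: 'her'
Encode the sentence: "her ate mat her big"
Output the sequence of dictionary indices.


Look up each word in the dictionary:
  'her' -> 4
  'ate' -> 3
  'mat' -> 0
  'her' -> 4
  'big' -> 2

Encoded: [4, 3, 0, 4, 2]


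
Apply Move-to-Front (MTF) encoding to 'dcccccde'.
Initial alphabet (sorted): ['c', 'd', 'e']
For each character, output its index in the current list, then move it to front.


MTF encoding:
'd': index 1 in ['c', 'd', 'e'] -> ['d', 'c', 'e']
'c': index 1 in ['d', 'c', 'e'] -> ['c', 'd', 'e']
'c': index 0 in ['c', 'd', 'e'] -> ['c', 'd', 'e']
'c': index 0 in ['c', 'd', 'e'] -> ['c', 'd', 'e']
'c': index 0 in ['c', 'd', 'e'] -> ['c', 'd', 'e']
'c': index 0 in ['c', 'd', 'e'] -> ['c', 'd', 'e']
'd': index 1 in ['c', 'd', 'e'] -> ['d', 'c', 'e']
'e': index 2 in ['d', 'c', 'e'] -> ['e', 'd', 'c']


Output: [1, 1, 0, 0, 0, 0, 1, 2]


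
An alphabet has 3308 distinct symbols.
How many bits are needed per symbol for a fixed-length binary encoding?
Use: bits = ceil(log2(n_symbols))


log2(3308) = 11.6917
Bracket: 2^11 = 2048 < 3308 <= 2^12 = 4096
So ceil(log2(3308)) = 12

bits = ceil(log2(3308)) = ceil(11.6917) = 12 bits


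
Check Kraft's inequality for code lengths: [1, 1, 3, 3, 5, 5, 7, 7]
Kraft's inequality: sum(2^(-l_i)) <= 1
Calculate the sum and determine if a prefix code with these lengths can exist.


Sum = 2^(-1) + 2^(-1) + 2^(-3) + 2^(-3) + 2^(-5) + 2^(-5) + 2^(-7) + 2^(-7)
    = 0.5 + 0.5 + 0.125 + 0.125 + 0.03125 + 0.03125 + 0.0078125 + 0.0078125
    = 170/128 = 1.328125
Since 1.328125 > 1, Kraft's inequality is NOT satisfied.
A prefix code with these lengths CANNOT exist.

Kraft sum = 1.328125. Not satisfied.


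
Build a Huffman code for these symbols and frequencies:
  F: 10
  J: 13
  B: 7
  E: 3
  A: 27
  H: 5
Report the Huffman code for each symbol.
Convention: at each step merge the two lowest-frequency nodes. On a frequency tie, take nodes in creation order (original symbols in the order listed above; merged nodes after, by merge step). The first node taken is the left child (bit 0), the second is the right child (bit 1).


Huffman tree construction:
Step 1: Merge E(3) + H(5) = 8
Step 2: Merge B(7) + (E+H)(8) = 15
Step 3: Merge F(10) + J(13) = 23
Step 4: Merge (B+(E+H))(15) + (F+J)(23) = 38
Step 5: Merge A(27) + ((B+(E+H))+(F+J))(38) = 65
Read each symbol's code off the tree from the root (left child = 0, right child = 1).

Codes:
  F: 110 (length 3)
  J: 111 (length 3)
  B: 100 (length 3)
  E: 1010 (length 4)
  A: 0 (length 1)
  H: 1011 (length 4)
Average code length: 149/65 = 2.2923 bits/symbol


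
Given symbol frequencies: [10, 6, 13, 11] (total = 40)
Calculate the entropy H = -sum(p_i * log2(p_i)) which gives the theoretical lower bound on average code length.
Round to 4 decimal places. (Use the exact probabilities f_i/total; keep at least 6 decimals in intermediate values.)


Per-symbol terms -p_i * log2(p_i) with p_i = f_i/40:
  p = 10/40 = 0.250000: log2(p) = -2.000000, -p*log2(p) = 0.500000
  p = 6/40 = 0.150000: log2(p) = -2.736966, -p*log2(p) = 0.410545
  p = 13/40 = 0.325000: log2(p) = -1.621488, -p*log2(p) = 0.526984
  p = 11/40 = 0.275000: log2(p) = -1.862496, -p*log2(p) = 0.512187
H = 0.500000 + 0.410545 + 0.526984 + 0.512187 = 1.949716

H = 1.9497 bits/symbol


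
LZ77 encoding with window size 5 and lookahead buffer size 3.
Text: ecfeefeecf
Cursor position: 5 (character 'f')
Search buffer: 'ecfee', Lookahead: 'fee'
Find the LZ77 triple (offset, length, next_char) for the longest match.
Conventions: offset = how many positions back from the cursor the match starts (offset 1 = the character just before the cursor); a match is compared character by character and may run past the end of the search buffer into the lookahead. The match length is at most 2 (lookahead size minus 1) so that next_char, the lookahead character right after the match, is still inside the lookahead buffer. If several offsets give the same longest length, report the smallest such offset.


Try each offset into the search buffer:
  offset=1 (pos 4, char 'e'): match length 0
  offset=2 (pos 3, char 'e'): match length 0
  offset=3 (pos 2, char 'f'): match length 2
  offset=4 (pos 1, char 'c'): match length 0
  offset=5 (pos 0, char 'e'): match length 0
Longest match has length 2 at offset 3.
next_char = character at position 5 + 2 = 7 -> 'e'

Best match: offset=3, length=2 (matching 'fe' starting at position 2)
LZ77 triple: (3, 2, 'e')


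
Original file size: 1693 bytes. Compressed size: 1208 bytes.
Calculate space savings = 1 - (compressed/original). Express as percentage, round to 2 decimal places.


ratio = compressed/original = 1208/1693 = 0.713526
savings = 1 - ratio = 1 - 0.713526 = 0.286474
as a percentage: 0.286474 * 100 = 28.65%

Space savings = 1 - 1208/1693 = 28.65%


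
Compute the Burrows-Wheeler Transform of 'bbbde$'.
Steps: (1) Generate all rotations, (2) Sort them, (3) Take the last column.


Rotations (sorted):
  0: $bbbde -> last char: e
  1: bbbde$ -> last char: $
  2: bbde$b -> last char: b
  3: bde$bb -> last char: b
  4: de$bbb -> last char: b
  5: e$bbbd -> last char: d


BWT = e$bbbd


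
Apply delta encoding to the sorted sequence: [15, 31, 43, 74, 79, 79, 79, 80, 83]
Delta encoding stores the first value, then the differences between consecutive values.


First value: 15
Deltas:
  31 - 15 = 16
  43 - 31 = 12
  74 - 43 = 31
  79 - 74 = 5
  79 - 79 = 0
  79 - 79 = 0
  80 - 79 = 1
  83 - 80 = 3


Delta encoded: [15, 16, 12, 31, 5, 0, 0, 1, 3]


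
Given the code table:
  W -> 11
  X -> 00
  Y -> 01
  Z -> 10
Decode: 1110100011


Decoding:
11 -> W
10 -> Z
10 -> Z
00 -> X
11 -> W


Result: WZZXW


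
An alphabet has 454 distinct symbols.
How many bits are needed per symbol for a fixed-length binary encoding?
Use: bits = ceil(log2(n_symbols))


log2(454) = 8.8265
Bracket: 2^8 = 256 < 454 <= 2^9 = 512
So ceil(log2(454)) = 9

bits = ceil(log2(454)) = ceil(8.8265) = 9 bits


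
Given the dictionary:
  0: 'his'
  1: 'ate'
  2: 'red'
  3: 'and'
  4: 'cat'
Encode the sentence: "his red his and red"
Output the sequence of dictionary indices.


Look up each word in the dictionary:
  'his' -> 0
  'red' -> 2
  'his' -> 0
  'and' -> 3
  'red' -> 2

Encoded: [0, 2, 0, 3, 2]


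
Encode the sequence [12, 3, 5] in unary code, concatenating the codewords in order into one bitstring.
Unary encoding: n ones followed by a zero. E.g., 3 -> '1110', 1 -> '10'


Encode each number as n ones followed by a terminating 0:
  12 -> 1111111111110 (13 bits)
  3 -> 1110 (4 bits)
  5 -> 111110 (6 bits)
Total length = 13 + 4 + 6 = 23 bits.

Unary([12, 3, 5]) = 11111111111101110111110 (23 bits)


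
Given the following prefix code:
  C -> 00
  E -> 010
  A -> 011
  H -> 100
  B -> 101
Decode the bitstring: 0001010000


Decoding step by step:
Bits 00 -> C
Bits 010 -> E
Bits 100 -> H
Bits 00 -> C


Decoded message: CEHC


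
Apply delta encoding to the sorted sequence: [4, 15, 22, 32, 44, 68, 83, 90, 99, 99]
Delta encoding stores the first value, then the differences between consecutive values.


First value: 4
Deltas:
  15 - 4 = 11
  22 - 15 = 7
  32 - 22 = 10
  44 - 32 = 12
  68 - 44 = 24
  83 - 68 = 15
  90 - 83 = 7
  99 - 90 = 9
  99 - 99 = 0


Delta encoded: [4, 11, 7, 10, 12, 24, 15, 7, 9, 0]


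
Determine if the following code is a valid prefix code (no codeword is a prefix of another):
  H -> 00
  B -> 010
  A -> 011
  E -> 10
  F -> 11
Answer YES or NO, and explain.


Checking each pair (does one codeword prefix another?):
  H='00' vs B='010': no prefix
  H='00' vs A='011': no prefix
  H='00' vs E='10': no prefix
  H='00' vs F='11': no prefix
  B='010' vs H='00': no prefix
  B='010' vs A='011': no prefix
  B='010' vs E='10': no prefix
  B='010' vs F='11': no prefix
  A='011' vs H='00': no prefix
  A='011' vs B='010': no prefix
  A='011' vs E='10': no prefix
  A='011' vs F='11': no prefix
  E='10' vs H='00': no prefix
  E='10' vs B='010': no prefix
  E='10' vs A='011': no prefix
  E='10' vs F='11': no prefix
  F='11' vs H='00': no prefix
  F='11' vs B='010': no prefix
  F='11' vs A='011': no prefix
  F='11' vs E='10': no prefix
No violation found over all pairs.

YES -- this is a valid prefix code. No codeword is a prefix of any other codeword.


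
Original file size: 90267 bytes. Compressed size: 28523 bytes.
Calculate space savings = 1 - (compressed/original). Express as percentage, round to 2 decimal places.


ratio = compressed/original = 28523/90267 = 0.315985
savings = 1 - ratio = 1 - 0.315985 = 0.684015
as a percentage: 0.684015 * 100 = 68.4%

Space savings = 1 - 28523/90267 = 68.4%


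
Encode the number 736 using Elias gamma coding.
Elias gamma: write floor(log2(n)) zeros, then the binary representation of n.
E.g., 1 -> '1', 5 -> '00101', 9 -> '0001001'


num_bits = floor(log2(736)) + 1 = 10
leading_zeros = num_bits - 1 = 9
binary(736) = 1011100000

Elias gamma(736) = '000000000' + '1011100000' = 0000000001011100000 (19 bits)


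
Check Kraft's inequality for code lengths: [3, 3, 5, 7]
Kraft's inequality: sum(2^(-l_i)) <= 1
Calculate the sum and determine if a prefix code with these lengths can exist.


Sum = 2^(-3) + 2^(-3) + 2^(-5) + 2^(-7)
    = 0.125 + 0.125 + 0.03125 + 0.0078125
    = 37/128 = 0.2890625
Since 0.2890625 <= 1, Kraft's inequality IS satisfied.
A prefix code with these lengths CAN exist.

Kraft sum = 0.2890625. Satisfied.


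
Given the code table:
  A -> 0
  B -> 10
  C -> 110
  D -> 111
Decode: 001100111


Decoding:
0 -> A
0 -> A
110 -> C
0 -> A
111 -> D


Result: AACAD


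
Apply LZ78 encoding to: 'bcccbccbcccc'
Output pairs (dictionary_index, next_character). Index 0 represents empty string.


LZ78 encoding steps:
Dictionary: {0: ''}
Step 1: w='' (idx 0), next='b' -> output (0, 'b'), add 'b' as idx 1
Step 2: w='' (idx 0), next='c' -> output (0, 'c'), add 'c' as idx 2
Step 3: w='c' (idx 2), next='c' -> output (2, 'c'), add 'cc' as idx 3
Step 4: w='b' (idx 1), next='c' -> output (1, 'c'), add 'bc' as idx 4
Step 5: w='c' (idx 2), next='b' -> output (2, 'b'), add 'cb' as idx 5
Step 6: w='cc' (idx 3), next='c' -> output (3, 'c'), add 'ccc' as idx 6
Step 7: w='c' (idx 2), end of input -> output (2, '')


Encoded: [(0, 'b'), (0, 'c'), (2, 'c'), (1, 'c'), (2, 'b'), (3, 'c'), (2, '')]


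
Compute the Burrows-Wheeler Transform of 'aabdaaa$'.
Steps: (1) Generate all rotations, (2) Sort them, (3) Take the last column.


Rotations (sorted):
  0: $aabdaaa -> last char: a
  1: a$aabdaa -> last char: a
  2: aa$aabda -> last char: a
  3: aaa$aabd -> last char: d
  4: aabdaaa$ -> last char: $
  5: abdaaa$a -> last char: a
  6: bdaaa$aa -> last char: a
  7: daaa$aab -> last char: b


BWT = aaad$aab


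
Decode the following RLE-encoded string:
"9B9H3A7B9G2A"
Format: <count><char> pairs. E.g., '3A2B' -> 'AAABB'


Expanding each <count><char> pair:
  9B -> 'BBBBBBBBB'
  9H -> 'HHHHHHHHH'
  3A -> 'AAA'
  7B -> 'BBBBBBB'
  9G -> 'GGGGGGGGG'
  2A -> 'AA'

Decoded = BBBBBBBBBHHHHHHHHHAAABBBBBBBGGGGGGGGGAA


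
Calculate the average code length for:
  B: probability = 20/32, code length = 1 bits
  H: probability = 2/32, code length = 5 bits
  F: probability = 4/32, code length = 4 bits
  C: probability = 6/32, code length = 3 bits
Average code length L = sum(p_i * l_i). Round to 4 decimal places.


Weighted contributions p_i * l_i:
  B: (20/32) * 1 = 20/32
  H: (2/32) * 5 = 10/32
  F: (4/32) * 4 = 16/32
  C: (6/32) * 3 = 18/32
Sum = (20 + 10 + 16 + 18)/32 = 64/32

L = 64/32 = 2.0000 bits/symbol


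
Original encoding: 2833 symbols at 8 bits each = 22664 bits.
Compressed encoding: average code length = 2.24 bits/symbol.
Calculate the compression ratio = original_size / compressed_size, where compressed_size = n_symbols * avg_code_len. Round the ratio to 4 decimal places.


original_size = n_symbols * orig_bits = 2833 * 8 = 22664 bits
compressed_size = n_symbols * avg_code_len = 2833 * 2.24 = 6345.92 bits
ratio = original_size / compressed_size = 22664 / 6345.92 = 3.5714

Compression ratio = 3.5714


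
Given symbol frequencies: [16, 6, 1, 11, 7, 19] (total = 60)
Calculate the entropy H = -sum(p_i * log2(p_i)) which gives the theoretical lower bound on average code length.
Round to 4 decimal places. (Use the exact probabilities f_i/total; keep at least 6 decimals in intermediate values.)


Per-symbol terms -p_i * log2(p_i) with p_i = f_i/60:
  p = 16/60 = 0.266667: log2(p) = -1.906891, -p*log2(p) = 0.508504
  p = 6/60 = 0.100000: log2(p) = -3.321928, -p*log2(p) = 0.332193
  p = 1/60 = 0.016667: log2(p) = -5.906891, -p*log2(p) = 0.098448
  p = 11/60 = 0.183333: log2(p) = -2.447459, -p*log2(p) = 0.448701
  p = 7/60 = 0.116667: log2(p) = -3.099536, -p*log2(p) = 0.361612
  p = 19/60 = 0.316667: log2(p) = -1.658963, -p*log2(p) = 0.525338
H = 0.508504 + 0.332193 + 0.098448 + 0.448701 + 0.361612 + 0.525338 = 2.274796

H = 2.2748 bits/symbol


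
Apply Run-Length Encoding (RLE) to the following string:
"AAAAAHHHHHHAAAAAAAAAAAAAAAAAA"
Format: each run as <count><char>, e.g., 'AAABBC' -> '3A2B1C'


Scanning runs left to right:
  i=0: run of 'A' x 5 -> '5A'
  i=5: run of 'H' x 6 -> '6H'
  i=11: run of 'A' x 18 -> '18A'

RLE = 5A6H18A


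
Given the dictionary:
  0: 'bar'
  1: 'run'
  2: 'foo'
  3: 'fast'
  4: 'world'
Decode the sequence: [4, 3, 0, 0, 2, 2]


Look up each index in the dictionary:
  4 -> 'world'
  3 -> 'fast'
  0 -> 'bar'
  0 -> 'bar'
  2 -> 'foo'
  2 -> 'foo'

Decoded: "world fast bar bar foo foo"


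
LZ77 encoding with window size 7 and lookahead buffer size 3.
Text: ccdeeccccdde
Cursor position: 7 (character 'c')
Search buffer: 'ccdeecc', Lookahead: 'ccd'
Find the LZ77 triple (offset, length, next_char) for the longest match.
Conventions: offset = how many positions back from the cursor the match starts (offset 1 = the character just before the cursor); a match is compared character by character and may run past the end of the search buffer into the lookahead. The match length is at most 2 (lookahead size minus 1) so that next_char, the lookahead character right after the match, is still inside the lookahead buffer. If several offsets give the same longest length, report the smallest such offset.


Try each offset into the search buffer:
  offset=1 (pos 6, char 'c'): match length 2
  offset=2 (pos 5, char 'c'): match length 2
  offset=3 (pos 4, char 'e'): match length 0
  offset=4 (pos 3, char 'e'): match length 0
  offset=5 (pos 2, char 'd'): match length 0
  offset=6 (pos 1, char 'c'): match length 1
  offset=7 (pos 0, char 'c'): match length 2
Longest match has length 2, found at offsets 1, 2, 7; take the smallest, offset 1.
next_char = character at position 7 + 2 = 9 -> 'd'

Best match: offset=1, length=2 (matching 'cc' starting at position 6)
LZ77 triple: (1, 2, 'd')


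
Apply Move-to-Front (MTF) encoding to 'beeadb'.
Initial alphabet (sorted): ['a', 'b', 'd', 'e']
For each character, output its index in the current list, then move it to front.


MTF encoding:
'b': index 1 in ['a', 'b', 'd', 'e'] -> ['b', 'a', 'd', 'e']
'e': index 3 in ['b', 'a', 'd', 'e'] -> ['e', 'b', 'a', 'd']
'e': index 0 in ['e', 'b', 'a', 'd'] -> ['e', 'b', 'a', 'd']
'a': index 2 in ['e', 'b', 'a', 'd'] -> ['a', 'e', 'b', 'd']
'd': index 3 in ['a', 'e', 'b', 'd'] -> ['d', 'a', 'e', 'b']
'b': index 3 in ['d', 'a', 'e', 'b'] -> ['b', 'd', 'a', 'e']


Output: [1, 3, 0, 2, 3, 3]


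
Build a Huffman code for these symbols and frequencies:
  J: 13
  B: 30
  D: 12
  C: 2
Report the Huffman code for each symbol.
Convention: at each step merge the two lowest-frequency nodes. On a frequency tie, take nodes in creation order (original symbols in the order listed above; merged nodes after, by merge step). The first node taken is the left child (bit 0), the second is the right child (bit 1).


Huffman tree construction:
Step 1: Merge C(2) + D(12) = 14
Step 2: Merge J(13) + (C+D)(14) = 27
Step 3: Merge (J+(C+D))(27) + B(30) = 57
Read each symbol's code off the tree from the root (left child = 0, right child = 1).

Codes:
  J: 00 (length 2)
  B: 1 (length 1)
  D: 011 (length 3)
  C: 010 (length 3)
Average code length: 98/57 = 1.7193 bits/symbol
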